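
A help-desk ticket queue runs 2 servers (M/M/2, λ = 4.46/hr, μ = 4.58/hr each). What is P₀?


a = λ/μ = 4.46/4.58 = 0.9738; ρ = a/c = 0.4869
Σ_{k=0}^{1} a^k/k! (terms k=0..1) = 1.00000 + 0.97380 = 1.97380
Tail: a^2/(2!(1−ρ)) = 0.94828/(2·0.5131) = 0.92407
P₀ = 1/(1.97380 + 0.92407) = 1/2.89787 = 0.345081

Final: 0.345081


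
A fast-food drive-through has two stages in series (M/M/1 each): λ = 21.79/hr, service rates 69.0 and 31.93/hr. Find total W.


Each node sees arrival rate λ = 21.79/hr (tandem ⇒ throughput preserved).
W₁ = 1/(μ₁−λ) = 1/(69.0−21.79) = 0.02118 hr
W₂ = 1/(μ₂−λ) = 1/(31.93−21.79) = 0.09862 hr
W_total = W₁ + W₂ = 0.02118 + 0.09862 = 0.11980 hr

Final: 0.11980 hr


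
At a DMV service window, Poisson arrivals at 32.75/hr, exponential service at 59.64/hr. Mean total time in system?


W = 1/(μ−λ) = 1/(59.64 − 32.75) = 1/26.89 = 0.03719 hr

Final: 0.03719 hr


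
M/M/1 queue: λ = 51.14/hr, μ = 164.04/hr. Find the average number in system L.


ρ = λ/μ = 51.14/164.04 = 0.3118
L = ρ/(1−ρ) = 0.3118/(1 − 0.3118) = 0.3118/0.6882 = 0.4530

Final: 0.4530


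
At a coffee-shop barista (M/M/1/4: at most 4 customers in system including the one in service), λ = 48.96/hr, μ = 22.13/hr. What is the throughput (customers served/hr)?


ρ = 2.2124; P_K = (1−ρ)ρ^4/(1−ρ^5) = 0.558536
λ_eff = λ(1 − P_K) = 48.96·(1 − 0.558536) = 48.96·0.441464 = 21.6141 /hr

Final: 21.6141 /hr


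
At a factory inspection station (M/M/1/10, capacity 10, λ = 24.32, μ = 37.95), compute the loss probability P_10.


ρ = λ/μ = 24.32/37.95 = 0.6408
P_K = (1−ρ)ρ^K/(1−ρ^(K+1)) = (0.3592·0.011682)/(1 − 0.007486)
= 0.004196/0.992514 = 0.004227

Final: 0.004227


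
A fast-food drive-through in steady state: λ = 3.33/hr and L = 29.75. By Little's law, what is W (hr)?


W = L/λ = 29.75/3.33 = 8.9339 hr

Final: 8.9339 hr


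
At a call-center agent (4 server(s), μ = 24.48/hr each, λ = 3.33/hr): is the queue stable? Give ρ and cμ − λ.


Total capacity cμ = 4·24.48 = 97.92/hr
ρ = λ/(cμ) = 3.33/97.92 = 0.03401
Stable ⇔ ρ < 1: YES
Spare capacity = cμ − λ = 97.92 − 3.33 = 94.59/hr

Final: ρ = 0.03401; stable; margin = 94.59/hr


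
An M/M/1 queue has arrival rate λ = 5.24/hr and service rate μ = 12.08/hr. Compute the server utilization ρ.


ρ = λ/μ = 5.24/12.08 = 0.4338

Final: 0.4338


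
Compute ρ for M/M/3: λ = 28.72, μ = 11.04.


ρ = λ/(cμ) = 28.72/(3·11.04) = 28.72/33.12 = 0.8671

Final: 0.8671


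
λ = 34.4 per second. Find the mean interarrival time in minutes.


Mean interarrival time = 1/λ = 1/34.4 second = 0.02907 second
In minutes: 0.02907 × 0.0166667 = 0.0004845 min

Final: 0.0004845 min


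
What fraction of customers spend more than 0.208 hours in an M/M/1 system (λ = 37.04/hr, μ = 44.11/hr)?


W ~ Exponential(μ−λ) for M/M/1.
μ − λ = 44.11 − 37.04 = 7.0700
P(W > t) = e^{−(μ−λ)t} = e^{−1.4706} = 0.229797

Final: 0.229797


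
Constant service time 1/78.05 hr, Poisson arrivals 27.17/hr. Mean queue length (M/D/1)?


ρ = 27.17/78.05 = 0.3481
M/D/1: Lq = ρ²/(2(1−ρ)) = 0.1212/(2·0.6519) = 0.09295

Final: 0.09295


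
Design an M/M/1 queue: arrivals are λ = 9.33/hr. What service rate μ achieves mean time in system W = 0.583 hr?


W = 1/(μ−λ) ⇒ μ − λ = 1/W = 1/0.583 = 1.7153
μ = λ + 1/W = 9.33 + 1.7153 = 11.0453 per hr

Final: 11.0453 /hr


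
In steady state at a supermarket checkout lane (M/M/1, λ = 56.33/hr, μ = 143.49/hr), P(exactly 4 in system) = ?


ρ = 56.33/143.49 = 0.3926
P_n = (1−ρ)·ρ^n = (1 − 0.3926)·0.3926^4 = 0.6074·0.023750 = 0.014427

Final: 0.014427


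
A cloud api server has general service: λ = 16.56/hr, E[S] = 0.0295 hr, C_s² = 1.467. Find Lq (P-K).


ρ = λ·E[S] = 16.56·0.0295 = 0.4885
Lq = ρ²(1+C_s²)/(2(1−ρ)) = 0.2387·(1+1.467)/(2·0.5115)
= 0.2387·2.4670/1.0230 = 0.57554

Final: 0.57554


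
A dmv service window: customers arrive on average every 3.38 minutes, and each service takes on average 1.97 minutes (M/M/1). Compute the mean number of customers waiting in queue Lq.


λ = 60/3.38 = 17.7515 /hr
μ = 60/1.97 = 30.4569 /hr
ρ = λ/μ = 17.7515/30.4569 = 0.5828
Lq = ρ²/(1−ρ) = 0.3397/0.4172 = 0.8143

Final: 0.8143


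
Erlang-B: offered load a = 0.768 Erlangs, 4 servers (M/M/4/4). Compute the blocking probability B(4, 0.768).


B(c,a) = (a^c/c!) / Σ_{k=0}^{c} a^k/k!
a^4/4! = 0.014496
Σ terms (k=0..4): 1.00000 + 0.76800 + 0.29491 + 0.07550 + 0.01450 = 2.152905
B = 0.014496/2.152905 = 0.006733

Final: 0.006733


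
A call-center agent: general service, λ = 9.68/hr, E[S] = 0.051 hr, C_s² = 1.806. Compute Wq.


ρ = λ·E[S] = 9.68·0.051 = 0.4937
E[S²] = E[S]²(1+C_s²) = 0.051²·(1+1.806) = 0.007298
Wq = λ·E[S²]/(2(1−ρ)) = 9.68·0.007298/(2·0.5063) = 0.06977 hr

Final: 0.06977 hr


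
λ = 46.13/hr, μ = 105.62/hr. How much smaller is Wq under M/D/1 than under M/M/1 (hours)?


ρ = 46.13/105.62 = 0.4368
Wq(M/M/1) = ρ/(μ−λ) = 0.4368/59.49 = 0.007342 hr
Wq(M/D/1) = ρ/(2(μ−λ)) = 0.003671 hr
Savings = 0.007342 − 0.003671 = 0.003671 hr

Final: 0.003671 hr


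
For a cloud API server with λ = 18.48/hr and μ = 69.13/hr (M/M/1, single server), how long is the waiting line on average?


ρ = 18.48/69.13 = 0.2673
Lq = ρ²/(1−ρ) = 0.07146/0.7327 = 0.09753

Final: 0.09753


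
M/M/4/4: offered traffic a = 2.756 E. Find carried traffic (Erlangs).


B(4,2.756) = 0.178771 (Erlang-B)
Carried load = a(1 − B) = 2.756·(1 − 0.178771) = 2.756·0.821229 = 2.2633 E

Final: 2.2633 Erlangs


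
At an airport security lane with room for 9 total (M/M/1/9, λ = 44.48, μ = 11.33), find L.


ρ = 44.48/11.33 = 3.9259
L = ρ[1 − (K+1)ρ^K + Kρ^(K+1)] / [(1−ρ)(1−ρ^(K+1))]
Numerator: 3.9259·(1 − 10·221520.446646 + 9·869658.381890) = 22030837.886160
Denominator: (-2.9259)·(-869657.381890) = 2544496.223272
L = 22030837.886160/2544496.223272 = 8.6582

Final: 8.6582


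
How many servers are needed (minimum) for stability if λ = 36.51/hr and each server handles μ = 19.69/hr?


Stability requires cμ > λ ⇔ c > λ/μ.
λ/μ = 36.51/19.69 = 1.8542
Minimum integer c = ⌊1.8542⌋ + 1 = 2
Check: 2·19.69 = 39.38 > 36.51, while 1·19.69 = 19.69 ≤ 36.51

Final: 2 servers


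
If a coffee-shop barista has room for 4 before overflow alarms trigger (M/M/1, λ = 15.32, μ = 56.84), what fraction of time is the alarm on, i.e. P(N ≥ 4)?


ρ = 15.32/56.84 = 0.2695
P(N ≥ n) = ρ^n = 0.2695^4 = 0.005277

Final: 0.005277


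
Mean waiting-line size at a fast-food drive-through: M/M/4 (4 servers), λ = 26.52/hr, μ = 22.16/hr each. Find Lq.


a = λ/μ = 1.1968; ρ = a/4 = 0.2992
P₀ = 0.301161
Lq = P₀·a^c·ρ / (c!·(1−ρ)²) = 0.301161·2.05123·0.2992/(24·0.49114)
= 0.01568

Final: 0.01568


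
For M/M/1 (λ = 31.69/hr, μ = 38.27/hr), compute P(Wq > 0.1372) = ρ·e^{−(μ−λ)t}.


ρ = 31.69/38.27 = 0.8281
P(Wq > t) = ρ·e^{−(μ−λ)t} = 0.8281·e^{−0.9028}
= 0.8281·0.405443 = 0.335732

Final: 0.335732


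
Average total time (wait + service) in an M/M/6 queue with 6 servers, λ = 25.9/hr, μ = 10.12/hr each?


a = 2.5593; ρ = 0.4265; P₀ = 0.076856
Lq = P₀·a^c·ρ/(c!(1−ρ)²) = 0.03891
Wq = Lq/λ = 0.03891/25.9 = 0.001502 hr
W = Wq + 1/μ = 0.001502 + 0.09881 = 0.10032 hr

Final: 0.10032 hr


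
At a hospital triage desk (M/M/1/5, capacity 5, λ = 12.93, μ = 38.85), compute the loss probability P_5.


ρ = λ/μ = 12.93/38.85 = 0.3328
P_K = (1−ρ)ρ^K/(1−ρ^(K+1)) = (0.6672·0.004084)/(1 − 0.001359)
= 0.002724/0.998641 = 0.002728

Final: 0.002728


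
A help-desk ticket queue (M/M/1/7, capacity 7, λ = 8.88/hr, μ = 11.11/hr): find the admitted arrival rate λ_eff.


ρ = 0.7993; P_K = (1−ρ)ρ^7/(1−ρ^8) = 0.050190
λ_eff = λ(1 − P_K) = 8.88·(1 − 0.050190) = 8.88·0.949810 = 8.4343 /hr

Final: 8.4343 /hr


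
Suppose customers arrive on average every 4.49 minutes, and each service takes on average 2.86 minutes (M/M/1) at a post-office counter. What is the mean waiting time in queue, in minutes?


λ = 60/4.49 = 13.3630 /hr
μ = 60/2.86 = 20.9790 /hr
ρ = λ/μ = 13.3630/20.9790 = 0.6370
Wq = ρ/(μ−λ) = 0.6370/(20.9790−13.3630) = 0.08364 hr
In minutes: 0.08364·60 = 5.018 min

Final: 5.018 min


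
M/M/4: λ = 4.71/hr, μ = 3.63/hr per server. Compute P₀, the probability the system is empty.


a = λ/μ = 4.71/3.63 = 1.2975; ρ = a/c = 0.3244
Σ_{k=0}^{3} a^k/k! (terms k=0..3) = 1.00000 + 1.29752 + 0.84178 + 0.36408 = 3.50338
Tail: a^4/(4!(1−ρ)) = 2.83437/(24·0.6756) = 0.17480
P₀ = 1/(3.50338 + 0.17480) = 1/3.67818 = 0.271874

Final: 0.271874


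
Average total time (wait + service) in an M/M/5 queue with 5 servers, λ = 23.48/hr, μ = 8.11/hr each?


a = 2.8952; ρ = 0.5790; P₀ = 0.052397
Lq = P₀·a^c·ρ/(c!(1−ρ)²) = 0.29022
Wq = Lq/λ = 0.29022/23.48 = 0.01236 hr
W = Wq + 1/μ = 0.01236 + 0.12330 = 0.13566 hr

Final: 0.13566 hr


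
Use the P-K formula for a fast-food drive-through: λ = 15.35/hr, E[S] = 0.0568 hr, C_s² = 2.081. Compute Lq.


ρ = λ·E[S] = 15.35·0.0568 = 0.8719
Lq = ρ²(1+C_s²)/(2(1−ρ)) = 0.7602·(1+2.081)/(2·0.1281)
= 0.7602·3.0810/0.2562 = 9.14025

Final: 9.14025


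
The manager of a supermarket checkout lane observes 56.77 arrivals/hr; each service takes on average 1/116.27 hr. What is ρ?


ρ = λ/μ = 56.77/116.27 = 0.4883

Final: 0.4883


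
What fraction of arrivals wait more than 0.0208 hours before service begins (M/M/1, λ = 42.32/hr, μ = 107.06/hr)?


ρ = 42.32/107.06 = 0.3953
P(Wq > t) = ρ·e^{−(μ−λ)t} = 0.3953·e^{−1.3466}
= 0.3953·0.260125 = 0.102826

Final: 0.102826


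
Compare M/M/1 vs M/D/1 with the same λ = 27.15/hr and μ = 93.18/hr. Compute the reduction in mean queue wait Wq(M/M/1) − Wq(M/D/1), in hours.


ρ = 27.15/93.18 = 0.2914
Wq(M/M/1) = ρ/(μ−λ) = 0.2914/66.03 = 0.004413 hr
Wq(M/D/1) = ρ/(2(μ−λ)) = 0.002206 hr
Savings = 0.004413 − 0.002206 = 0.002206 hr

Final: 0.002206 hr


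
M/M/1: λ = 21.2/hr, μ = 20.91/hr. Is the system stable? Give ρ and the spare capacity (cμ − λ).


Total capacity cμ = 1·20.91 = 20.91/hr
ρ = λ/(cμ) = 21.2/20.91 = 1.0139
Stable ⇔ ρ < 1: NO
Spare capacity = cμ − λ = 20.91 − 21.2 = -0.29/hr

Final: ρ = 1.0139; unstable; margin = -0.29/hr


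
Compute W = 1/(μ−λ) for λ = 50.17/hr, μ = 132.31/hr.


W = 1/(μ−λ) = 1/(132.31 − 50.17) = 1/82.14 = 0.01217 hr

Final: 0.01217 hr


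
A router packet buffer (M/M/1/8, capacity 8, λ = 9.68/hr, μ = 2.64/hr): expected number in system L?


ρ = 9.68/2.64 = 3.6667
L = ρ[1 − (K+1)ρ^K + Kρ^(K+1)] / [(1−ρ)(1−ρ^(K+1))]
Numerator: 3.6667·(1 − 9·32671.678250 + 8·119796.153584) = 2435858.789548
Denominator: (-2.6667)·(-119795.153584) = 319453.742891
L = 2435858.789548/319453.742891 = 7.6251

Final: 7.6251


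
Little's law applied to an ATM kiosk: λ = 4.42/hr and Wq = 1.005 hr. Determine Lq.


Lq = λWq = 4.42·1.005 = 4.4421

Final: 4.4421


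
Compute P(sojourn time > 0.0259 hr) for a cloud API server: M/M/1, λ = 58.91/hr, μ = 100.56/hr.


W ~ Exponential(μ−λ) for M/M/1.
μ − λ = 100.56 − 58.91 = 41.6500
P(W > t) = e^{−(μ−λ)t} = e^{−1.0787} = 0.340025

Final: 0.340025


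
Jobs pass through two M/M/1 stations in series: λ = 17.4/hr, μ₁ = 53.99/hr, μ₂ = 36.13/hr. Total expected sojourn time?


Each node sees arrival rate λ = 17.4/hr (tandem ⇒ throughput preserved).
W₁ = 1/(μ₁−λ) = 1/(53.99−17.4) = 0.02733 hr
W₂ = 1/(μ₂−λ) = 1/(36.13−17.4) = 0.05339 hr
W_total = W₁ + W₂ = 0.02733 + 0.05339 = 0.08072 hr

Final: 0.08072 hr


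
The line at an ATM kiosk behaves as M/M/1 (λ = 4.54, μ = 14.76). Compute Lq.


ρ = 4.54/14.76 = 0.3076
Lq = ρ²/(1−ρ) = 0.09461/0.6924 = 0.1366

Final: 0.1366


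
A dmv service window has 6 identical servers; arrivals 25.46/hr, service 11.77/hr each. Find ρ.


ρ = λ/(cμ) = 25.46/(6·11.77) = 25.46/70.62 = 0.3605

Final: 0.3605


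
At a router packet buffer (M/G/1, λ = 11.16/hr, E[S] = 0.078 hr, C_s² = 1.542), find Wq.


ρ = λ·E[S] = 11.16·0.078 = 0.8705
E[S²] = E[S]²(1+C_s²) = 0.078²·(1+1.542) = 0.015466
Wq = λ·E[S²]/(2(1−ρ)) = 11.16·0.015466/(2·0.1295) = 0.66629 hr

Final: 0.66629 hr


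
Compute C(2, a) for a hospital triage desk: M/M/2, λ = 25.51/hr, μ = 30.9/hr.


a = λ/μ = 0.8256; ρ = a/2 = 0.4128
P₀ = 0.415645 (from M/M/c formula)
C(c,a) = [a^c/(c!(1−ρ))]·P₀ = [0.68156/(2·0.5872)]·0.415645
= 0.58033·0.415645 = 0.241212

Final: 0.241212


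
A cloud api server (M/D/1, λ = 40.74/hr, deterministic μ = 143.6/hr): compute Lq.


ρ = 40.74/143.6 = 0.2837
M/D/1: Lq = ρ²/(2(1−ρ)) = 0.08049/(2·0.7163) = 0.05618

Final: 0.05618


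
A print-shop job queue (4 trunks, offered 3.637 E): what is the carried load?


B(4,3.637) = 0.274498 (Erlang-B)
Carried load = a(1 − B) = 3.637·(1 − 0.274498) = 3.637·0.725502 = 2.6387 E

Final: 2.6387 Erlangs


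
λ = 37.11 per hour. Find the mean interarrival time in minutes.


Mean interarrival time = 1/λ = 1/37.11 hour = 0.02695 hour
In minutes: 0.02695 × 60 = 1.6168 min

Final: 1.6168 min


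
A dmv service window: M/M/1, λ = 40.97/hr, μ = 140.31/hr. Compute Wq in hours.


ρ = 40.97/140.31 = 0.2920
Wq = ρ/(μ−λ) = 0.2920/(140.31 − 40.97) = 0.2920/99.34 = 0.002939 hr

Final: 0.002939 hr


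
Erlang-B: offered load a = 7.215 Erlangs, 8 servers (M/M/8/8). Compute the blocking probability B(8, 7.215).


B(c,a) = (a^c/c!) / Σ_{k=0}^{c} a^k/k!
a^8/8! = 182.125250
Σ terms (k=0..8): 1.00000 + 7.21500 + 26.02811 + 62.59761 + 112.91044 + 162.92976 + 195.92304 + 201.94068 + 182.12525 = 952.669899
B = 182.125250/952.669899 = 0.191174

Final: 0.191174


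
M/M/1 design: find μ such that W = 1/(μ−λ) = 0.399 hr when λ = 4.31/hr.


W = 1/(μ−λ) ⇒ μ − λ = 1/W = 1/0.399 = 2.5063
μ = λ + 1/W = 4.31 + 2.5063 = 6.8163 per hr

Final: 6.8163 /hr


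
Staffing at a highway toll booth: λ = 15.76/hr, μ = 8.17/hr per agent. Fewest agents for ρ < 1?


Stability requires cμ > λ ⇔ c > λ/μ.
λ/μ = 15.76/8.17 = 1.9290
Minimum integer c = ⌊1.9290⌋ + 1 = 2
Check: 2·8.17 = 16.34 > 15.76, while 1·8.17 = 8.17 ≤ 15.76

Final: 2 servers


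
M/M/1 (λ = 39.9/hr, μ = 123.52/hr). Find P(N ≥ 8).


ρ = 39.9/123.52 = 0.3230
P(N ≥ n) = ρ^n = 0.3230^8 = 0.0001185

Final: 0.0001185


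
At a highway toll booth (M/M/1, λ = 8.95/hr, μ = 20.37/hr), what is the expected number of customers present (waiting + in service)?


ρ = λ/μ = 8.95/20.37 = 0.4394
L = ρ/(1−ρ) = 0.4394/(1 − 0.4394) = 0.4394/0.5606 = 0.7837

Final: 0.7837


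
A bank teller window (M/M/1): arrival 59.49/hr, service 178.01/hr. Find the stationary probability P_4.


ρ = 59.49/178.01 = 0.3342
P_n = (1−ρ)·ρ^n = (1 − 0.3342)·0.3342^4 = 0.6658·0.012474 = 0.008305

Final: 0.008305


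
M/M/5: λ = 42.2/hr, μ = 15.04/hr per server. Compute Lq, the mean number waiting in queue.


a = λ/μ = 2.8059; ρ = a/5 = 0.5612
P₀ = 0.057774
Lq = P₀·a^c·ρ / (c!·(1−ρ)²) = 0.057774·173.90941·0.5612/(120·0.19257)
= 0.24399

Final: 0.24399


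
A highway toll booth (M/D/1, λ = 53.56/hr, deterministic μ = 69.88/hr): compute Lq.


ρ = 53.56/69.88 = 0.7665
M/D/1: Lq = ρ²/(2(1−ρ)) = 0.5875/(2·0.2335) = 1.25770

Final: 1.25770


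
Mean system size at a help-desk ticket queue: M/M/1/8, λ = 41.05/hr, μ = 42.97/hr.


ρ = 41.05/42.97 = 0.9553
L = ρ[1 − (K+1)ρ^K + Kρ^(K+1)] / [(1−ρ)(1−ρ^(K+1))]
Numerator: 0.9553·(1 − 9·0.693717 + 8·0.662720) = 0.055702
Denominator: (0.04468)·(0.337280) = 0.015070
L = 0.055702/0.015070 = 3.6961

Final: 3.6961


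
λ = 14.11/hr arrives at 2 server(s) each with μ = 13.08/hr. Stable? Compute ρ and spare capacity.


Total capacity cμ = 2·13.08 = 26.16/hr
ρ = λ/(cμ) = 14.11/26.16 = 0.5394
Stable ⇔ ρ < 1: YES
Spare capacity = cμ − λ = 26.16 − 14.11 = 12.05/hr

Final: ρ = 0.5394; stable; margin = 12.05/hr


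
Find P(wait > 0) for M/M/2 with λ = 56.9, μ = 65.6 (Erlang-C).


a = λ/μ = 0.8674; ρ = a/2 = 0.4337
P₀ = 0.395003 (from M/M/c formula)
C(c,a) = [a^c/(c!(1−ρ))]·P₀ = [0.75234/(2·0.5663)]·0.395003
= 0.66425·0.395003 = 0.262381

Final: 0.262381


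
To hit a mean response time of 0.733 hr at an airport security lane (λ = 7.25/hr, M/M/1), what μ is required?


W = 1/(μ−λ) ⇒ μ − λ = 1/W = 1/0.733 = 1.3643
μ = λ + 1/W = 7.25 + 1.3643 = 8.6143 per hr

Final: 8.6143 /hr


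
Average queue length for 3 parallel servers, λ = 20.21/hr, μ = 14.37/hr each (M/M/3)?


a = λ/μ = 1.4064; ρ = a/3 = 0.4688
P₀ = 0.234291
Lq = P₀·a^c·ρ / (c!·(1−ρ)²) = 0.234291·2.78182·0.4688/(6·0.28217)
= 0.18047

Final: 0.18047


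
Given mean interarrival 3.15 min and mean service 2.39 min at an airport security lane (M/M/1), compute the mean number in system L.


λ = 60/3.15 = 19.0476 /hr
μ = 60/2.39 = 25.1046 /hr
ρ = λ/μ = 19.0476/25.1046 = 0.7587
L = ρ/(1−ρ) = 0.7587/0.2413 = 3.1447

Final: 3.1447


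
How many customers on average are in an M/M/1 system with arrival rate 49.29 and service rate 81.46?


ρ = λ/μ = 49.29/81.46 = 0.6051
L = ρ/(1−ρ) = 0.6051/(1 − 0.6051) = 0.6051/0.3949 = 1.5322

Final: 1.5322


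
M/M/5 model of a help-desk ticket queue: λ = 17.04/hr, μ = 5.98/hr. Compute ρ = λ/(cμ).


ρ = λ/(cμ) = 17.04/(5·5.98) = 17.04/29.90 = 0.5699

Final: 0.5699


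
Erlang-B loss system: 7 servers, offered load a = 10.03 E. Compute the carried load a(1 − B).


B(7,10.03) = 0.410376 (Erlang-B)
Carried load = a(1 − B) = 10.03·(1 − 0.410376) = 10.03·0.589624 = 5.9139 E

Final: 5.9139 Erlangs


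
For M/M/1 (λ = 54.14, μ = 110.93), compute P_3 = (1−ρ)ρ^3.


ρ = 54.14/110.93 = 0.4881
P_n = (1−ρ)·ρ^n = (1 − 0.4881)·0.4881^3 = 0.5119·0.116254 = 0.059516

Final: 0.059516


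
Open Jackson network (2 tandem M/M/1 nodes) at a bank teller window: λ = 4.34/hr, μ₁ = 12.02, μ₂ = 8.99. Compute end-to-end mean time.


Each node sees arrival rate λ = 4.34/hr (tandem ⇒ throughput preserved).
W₁ = 1/(μ₁−λ) = 1/(12.02−4.34) = 0.13021 hr
W₂ = 1/(μ₂−λ) = 1/(8.99−4.34) = 0.21505 hr
W_total = W₁ + W₂ = 0.13021 + 0.21505 = 0.34526 hr

Final: 0.34526 hr


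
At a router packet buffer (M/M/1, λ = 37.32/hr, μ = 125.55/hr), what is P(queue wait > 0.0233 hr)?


ρ = 37.32/125.55 = 0.2973
P(Wq > t) = ρ·e^{−(μ−λ)t} = 0.2973·e^{−2.0558}
= 0.2973·0.127996 = 0.038047

Final: 0.038047


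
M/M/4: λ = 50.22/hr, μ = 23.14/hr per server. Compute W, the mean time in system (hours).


a = 2.1703; ρ = 0.5426; P₀ = 0.108111
Lq = P₀·a^c·ρ/(c!(1−ρ)²) = 0.25913
Wq = Lq/λ = 0.25913/50.22 = 0.005160 hr
W = Wq + 1/μ = 0.005160 + 0.04322 = 0.04838 hr

Final: 0.04838 hr


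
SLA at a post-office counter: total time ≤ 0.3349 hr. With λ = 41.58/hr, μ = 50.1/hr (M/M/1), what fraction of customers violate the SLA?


W ~ Exponential(μ−λ) for M/M/1.
μ − λ = 50.1 − 41.58 = 8.5200
P(W > t) = e^{−(μ−λ)t} = e^{−2.8533} = 0.057651

Final: 0.057651


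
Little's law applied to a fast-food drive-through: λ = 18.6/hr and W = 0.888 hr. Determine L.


L = λW = 18.6·0.888 = 16.5168

Final: 16.5168


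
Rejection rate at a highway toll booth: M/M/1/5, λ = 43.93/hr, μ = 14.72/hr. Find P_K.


ρ = λ/μ = 43.93/14.72 = 2.9844
P_K = (1−ρ)ρ^K/(1−ρ^(K+1)) = (-1.9844·236.737451)/(1 − 706.513329)
= -469.775878/-705.513329 = 0.665864

Final: 0.665864


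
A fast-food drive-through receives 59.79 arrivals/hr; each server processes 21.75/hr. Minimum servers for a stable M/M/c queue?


Stability requires cμ > λ ⇔ c > λ/μ.
λ/μ = 59.79/21.75 = 2.7490
Minimum integer c = ⌊2.7490⌋ + 1 = 3
Check: 3·21.75 = 65.25 > 59.79, while 2·21.75 = 43.50 ≤ 59.79

Final: 3 servers


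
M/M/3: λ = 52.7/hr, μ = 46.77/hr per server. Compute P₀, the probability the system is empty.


a = λ/μ = 52.7/46.77 = 1.1268; ρ = a/c = 0.3756
Σ_{k=0}^{2} a^k/k! (terms k=0..2) = 1.00000 + 1.12679 + 0.63483 = 2.76162
Tail: a^3/(3!(1−ρ)) = 1.43064/(6·0.6244) = 0.38187
P₀ = 1/(2.76162 + 0.38187) = 1/3.14349 = 0.318118

Final: 0.318118


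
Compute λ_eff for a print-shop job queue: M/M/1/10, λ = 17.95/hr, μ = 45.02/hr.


ρ = 0.3987; P_K = (1−ρ)ρ^10/(1−ρ^11) = 0.00006105
λ_eff = λ(1 − P_K) = 17.95·(1 − 0.00006105) = 17.95·0.999939 = 17.9489 /hr

Final: 17.9489 /hr


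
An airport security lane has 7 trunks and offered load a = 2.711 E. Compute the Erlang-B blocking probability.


B(c,a) = (a^c/c!) / Σ_{k=0}^{c} a^k/k!
a^7/7! = 0.213538
Σ terms (k=0..7): 1.00000 + 2.71100 + 3.67476 + 3.32076 + 2.25064 + 1.22030 + 0.55137 + 0.21354 = 14.942373
B = 0.213538/14.942373 = 0.014291

Final: 0.014291


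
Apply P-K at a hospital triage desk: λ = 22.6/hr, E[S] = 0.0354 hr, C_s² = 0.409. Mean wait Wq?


ρ = λ·E[S] = 22.6·0.0354 = 0.8000
E[S²] = E[S]²(1+C_s²) = 0.0354²·(1+0.409) = 0.001766
Wq = λ·E[S²]/(2(1−ρ)) = 22.6·0.001766/(2·0.2000) = 0.09978 hr

Final: 0.09978 hr


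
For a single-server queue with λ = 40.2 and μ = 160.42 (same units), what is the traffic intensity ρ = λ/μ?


ρ = λ/μ = 40.2/160.42 = 0.2506

Final: 0.2506


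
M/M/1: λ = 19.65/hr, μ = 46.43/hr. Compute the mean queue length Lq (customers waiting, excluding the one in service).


ρ = 19.65/46.43 = 0.4232
Lq = ρ²/(1−ρ) = 0.1791/0.5768 = 0.3105

Final: 0.3105


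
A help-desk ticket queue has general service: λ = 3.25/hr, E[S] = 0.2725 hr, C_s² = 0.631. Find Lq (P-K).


ρ = λ·E[S] = 3.25·0.2725 = 0.8856
Lq = ρ²(1+C_s²)/(2(1−ρ)) = 0.7843·(1+0.631)/(2·0.1144)
= 0.7843·1.6310/0.2287 = 5.59233

Final: 5.59233


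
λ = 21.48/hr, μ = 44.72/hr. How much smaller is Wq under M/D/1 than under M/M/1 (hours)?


ρ = 21.48/44.72 = 0.4803
Wq(M/M/1) = ρ/(μ−λ) = 0.4803/23.24 = 0.02067 hr
Wq(M/D/1) = ρ/(2(μ−λ)) = 0.01033 hr
Savings = 0.02067 − 0.01033 = 0.01033 hr

Final: 0.01033 hr


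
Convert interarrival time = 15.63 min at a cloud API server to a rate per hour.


λ = 1/(interarrival time) in consistent units.
1 hour = 60 min, so λ = 60/15.63 = 3.8388 per hour

Final: 3.8388 /hr


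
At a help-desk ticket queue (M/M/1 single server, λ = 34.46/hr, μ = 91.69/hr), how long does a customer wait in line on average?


ρ = 34.46/91.69 = 0.3758
Wq = ρ/(μ−λ) = 0.3758/(91.69 − 34.46) = 0.3758/57.23 = 0.006567 hr

Final: 0.006567 hr


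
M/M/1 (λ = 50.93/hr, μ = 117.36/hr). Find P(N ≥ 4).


ρ = 50.93/117.36 = 0.4340
P(N ≥ n) = ρ^n = 0.4340^4 = 0.035466

Final: 0.035466


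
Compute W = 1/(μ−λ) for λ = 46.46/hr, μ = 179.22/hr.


W = 1/(μ−λ) = 1/(179.22 − 46.46) = 1/132.76 = 0.007532 hr

Final: 0.007532 hr


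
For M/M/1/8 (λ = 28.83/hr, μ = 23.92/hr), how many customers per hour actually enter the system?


ρ = 1.2053; P_K = (1−ρ)ρ^8/(1−ρ^9) = 0.209306
λ_eff = λ(1 − P_K) = 28.83·(1 − 0.209306) = 28.83·0.790694 = 22.7957 /hr

Final: 22.7957 /hr


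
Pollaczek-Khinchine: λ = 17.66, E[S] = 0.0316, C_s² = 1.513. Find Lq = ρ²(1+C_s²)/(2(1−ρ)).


ρ = λ·E[S] = 17.66·0.0316 = 0.5581
Lq = ρ²(1+C_s²)/(2(1−ρ)) = 0.3114·(1+1.513)/(2·0.4419)
= 0.3114·2.5130/0.8839 = 0.88542

Final: 0.88542


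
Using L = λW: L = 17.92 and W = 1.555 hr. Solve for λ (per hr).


λ = L/W = 17.92/1.555 = 11.5241 /hr

Final: 11.5241 /hr


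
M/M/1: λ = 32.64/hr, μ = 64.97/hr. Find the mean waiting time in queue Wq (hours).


ρ = 32.64/64.97 = 0.5024
Wq = ρ/(μ−λ) = 0.5024/(64.97 − 32.64) = 0.5024/32.33 = 0.01554 hr

Final: 0.01554 hr


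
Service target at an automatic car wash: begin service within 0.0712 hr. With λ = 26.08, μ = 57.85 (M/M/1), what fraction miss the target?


ρ = 26.08/57.85 = 0.4508
P(Wq > t) = ρ·e^{−(μ−λ)t} = 0.4508·e^{−2.2620}
= 0.4508·0.104139 = 0.046948

Final: 0.046948


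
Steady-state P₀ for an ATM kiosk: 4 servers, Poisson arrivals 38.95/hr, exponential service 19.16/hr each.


a = λ/μ = 38.95/19.16 = 2.0329; ρ = a/c = 0.5082
Σ_{k=0}^{3} a^k/k! (terms k=0..3) = 1.00000 + 2.03288 + 2.06630 + 1.40018 = 6.49937
Tail: a^4/(4!(1−ρ)) = 17.07843/(24·0.4918) = 1.44699
P₀ = 1/(6.49937 + 1.44699) = 1/7.94636 = 0.125844

Final: 0.125844


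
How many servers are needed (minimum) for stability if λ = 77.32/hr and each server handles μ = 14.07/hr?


Stability requires cμ > λ ⇔ c > λ/μ.
λ/μ = 77.32/14.07 = 5.4954
Minimum integer c = ⌊5.4954⌋ + 1 = 6
Check: 6·14.07 = 84.42 > 77.32, while 5·14.07 = 70.35 ≤ 77.32

Final: 6 servers


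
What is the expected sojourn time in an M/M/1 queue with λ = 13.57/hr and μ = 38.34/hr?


W = 1/(μ−λ) = 1/(38.34 − 13.57) = 1/24.77 = 0.04037 hr

Final: 0.04037 hr


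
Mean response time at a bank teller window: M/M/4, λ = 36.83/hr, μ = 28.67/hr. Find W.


a = 1.2846; ρ = 0.3212; P₀ = 0.275466
Lq = P₀·a^c·ρ/(c!(1−ρ)²) = 0.02178
Wq = Lq/λ = 0.02178/36.83 = 0.0005915 hr
W = Wq + 1/μ = 0.0005915 + 0.03488 = 0.03547 hr

Final: 0.03547 hr


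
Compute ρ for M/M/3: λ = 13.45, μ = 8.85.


ρ = λ/(cμ) = 13.45/(3·8.85) = 13.45/26.55 = 0.5066

Final: 0.5066


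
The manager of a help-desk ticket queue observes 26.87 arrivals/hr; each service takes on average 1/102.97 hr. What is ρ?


ρ = λ/μ = 26.87/102.97 = 0.2609

Final: 0.2609


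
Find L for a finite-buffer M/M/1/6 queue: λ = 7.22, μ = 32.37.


ρ = 7.22/32.37 = 0.2230
L = ρ[1 − (K+1)ρ^K + Kρ^(K+1)] / [(1−ρ)(1−ρ^(K+1))]
Numerator: 0.2230·(1 − 7·0.0001231 + 6·0.00002746) = 0.222891
Denominator: (0.7770)·(0.999973) = 0.776933
L = 0.222891/0.776933 = 0.2869

Final: 0.2869


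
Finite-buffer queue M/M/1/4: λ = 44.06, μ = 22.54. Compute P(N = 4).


ρ = λ/μ = 44.06/22.54 = 1.9547
P_K = (1−ρ)ρ^K/(1−ρ^(K+1)) = (-0.9547·14.600318)/(1 − 28.539930)
= -13.939612/-27.539930 = 0.506160

Final: 0.506160


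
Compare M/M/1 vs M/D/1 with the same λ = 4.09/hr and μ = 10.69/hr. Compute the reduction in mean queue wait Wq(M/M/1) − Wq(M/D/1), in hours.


ρ = 4.09/10.69 = 0.3826
Wq(M/M/1) = ρ/(μ−λ) = 0.3826/6.60 = 0.05797 hr
Wq(M/D/1) = ρ/(2(μ−λ)) = 0.02898 hr
Savings = 0.05797 − 0.02898 = 0.02898 hr

Final: 0.02898 hr


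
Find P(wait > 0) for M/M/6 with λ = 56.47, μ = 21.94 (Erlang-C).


a = λ/μ = 2.5738; ρ = a/6 = 0.4290
P₀ = 0.075729 (from M/M/c formula)
C(c,a) = [a^c/(c!(1−ρ))]·P₀ = [290.72808/(720·0.5710)]·0.075729
= 0.70713·0.075729 = 0.053550

Final: 0.053550


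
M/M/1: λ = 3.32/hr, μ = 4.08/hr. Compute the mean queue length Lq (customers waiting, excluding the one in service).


ρ = 3.32/4.08 = 0.8137
Lq = ρ²/(1−ρ) = 0.6621/0.1863 = 3.5547

Final: 3.5547


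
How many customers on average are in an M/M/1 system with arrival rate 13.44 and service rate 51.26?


ρ = λ/μ = 13.44/51.26 = 0.2622
L = ρ/(1−ρ) = 0.2622/(1 − 0.2622) = 0.2622/0.7378 = 0.3554

Final: 0.3554


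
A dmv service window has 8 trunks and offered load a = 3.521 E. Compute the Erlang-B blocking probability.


B(c,a) = (a^c/c!) / Σ_{k=0}^{c} a^k/k!
a^8/8! = 0.585879
Σ terms (k=0..8): 1.00000 + 3.52100 + 6.19872 + 7.27523 + 6.40402 + 4.50971 + 2.64645 + 1.33116 + 0.58588 = 33.472180
B = 0.585879/33.472180 = 0.017503

Final: 0.017503


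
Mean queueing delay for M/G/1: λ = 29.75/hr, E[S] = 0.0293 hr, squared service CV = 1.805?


ρ = λ·E[S] = 29.75·0.0293 = 0.8717
E[S²] = E[S]²(1+C_s²) = 0.0293²·(1+1.805) = 0.002408
Wq = λ·E[S²]/(2(1−ρ)) = 29.75·0.002408/(2·0.1283) = 0.27913 hr

Final: 0.27913 hr


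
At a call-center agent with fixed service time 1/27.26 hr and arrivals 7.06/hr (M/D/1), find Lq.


ρ = 7.06/27.26 = 0.2590
M/D/1: Lq = ρ²/(2(1−ρ)) = 0.06707/(2·0.7410) = 0.04526

Final: 0.04526


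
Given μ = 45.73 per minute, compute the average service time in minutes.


Mean service time = 1/μ = 1/45.73 minute = 0.02187 minute
In minutes: 0.02187 × 1 = 0.02187 min

Final: 0.02187 min


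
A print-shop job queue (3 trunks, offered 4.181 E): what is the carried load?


B(3,4.181) = 0.466666 (Erlang-B)
Carried load = a(1 − B) = 4.181·(1 − 0.466666) = 4.181·0.533334 = 2.2299 E

Final: 2.2299 Erlangs


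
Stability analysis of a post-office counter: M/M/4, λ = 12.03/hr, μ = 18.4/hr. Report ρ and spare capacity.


Total capacity cμ = 4·18.4 = 73.60/hr
ρ = λ/(cμ) = 12.03/73.60 = 0.1635
Stable ⇔ ρ < 1: YES
Spare capacity = cμ − λ = 73.60 − 12.03 = 61.57/hr

Final: ρ = 0.1635; stable; margin = 61.57/hr


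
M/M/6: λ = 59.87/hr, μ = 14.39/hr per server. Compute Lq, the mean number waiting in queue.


a = λ/μ = 4.1605; ρ = a/6 = 0.6934
P₀ = 0.013852
Lq = P₀·a^c·ρ / (c!·(1−ρ)²) = 0.013852·5186.69589·0.6934/(720·0.09399)
= 0.73620

Final: 0.73620


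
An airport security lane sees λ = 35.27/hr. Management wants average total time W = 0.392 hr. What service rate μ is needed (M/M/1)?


W = 1/(μ−λ) ⇒ μ − λ = 1/W = 1/0.392 = 2.5510
μ = λ + 1/W = 35.27 + 2.5510 = 37.8210 per hr

Final: 37.8210 /hr


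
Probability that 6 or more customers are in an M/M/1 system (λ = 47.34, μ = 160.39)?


ρ = 47.34/160.39 = 0.2952
P(N ≥ n) = ρ^n = 0.2952^6 = 0.0006612

Final: 0.0006612


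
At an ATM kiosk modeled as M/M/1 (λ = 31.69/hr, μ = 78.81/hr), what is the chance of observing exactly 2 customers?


ρ = 31.69/78.81 = 0.4021
P_n = (1−ρ)·ρ^n = (1 − 0.4021)·0.4021^2 = 0.5979·0.161690 = 0.096673

Final: 0.096673


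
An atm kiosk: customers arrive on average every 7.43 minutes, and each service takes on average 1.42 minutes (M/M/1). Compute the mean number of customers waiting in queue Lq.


λ = 60/7.43 = 8.0754 /hr
μ = 60/1.42 = 42.2535 /hr
ρ = λ/μ = 8.0754/42.2535 = 0.1911
Lq = ρ²/(1−ρ) = 0.03653/0.8089 = 0.04516

Final: 0.04516


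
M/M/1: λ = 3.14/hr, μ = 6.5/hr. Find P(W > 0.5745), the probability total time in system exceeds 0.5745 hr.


W ~ Exponential(μ−λ) for M/M/1.
μ − λ = 6.5 − 3.14 = 3.3600
P(W > t) = e^{−(μ−λ)t} = e^{−1.9303} = 0.145102

Final: 0.145102


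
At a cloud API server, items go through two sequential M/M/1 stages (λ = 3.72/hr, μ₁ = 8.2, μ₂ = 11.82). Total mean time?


Each node sees arrival rate λ = 3.72/hr (tandem ⇒ throughput preserved).
W₁ = 1/(μ₁−λ) = 1/(8.2−3.72) = 0.22321 hr
W₂ = 1/(μ₂−λ) = 1/(11.82−3.72) = 0.12346 hr
W_total = W₁ + W₂ = 0.22321 + 0.12346 = 0.34667 hr

Final: 0.34667 hr


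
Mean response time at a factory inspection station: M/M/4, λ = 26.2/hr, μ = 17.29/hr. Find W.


a = 1.5153; ρ = 0.3788; P₀ = 0.217532
Lq = P₀·a^c·ρ/(c!(1−ρ)²) = 0.04692
Wq = Lq/λ = 0.04692/26.2 = 0.001791 hr
W = Wq + 1/μ = 0.001791 + 0.05784 = 0.05963 hr

Final: 0.05963 hr


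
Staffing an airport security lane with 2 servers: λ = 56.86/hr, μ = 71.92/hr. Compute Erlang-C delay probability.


a = λ/μ = 0.7906; ρ = a/2 = 0.3953
P₀ = 0.433383 (from M/M/c formula)
C(c,a) = [a^c/(c!(1−ρ))]·P₀ = [0.62505/(2·0.6047)]·0.433383
= 0.51683·0.433383 = 0.223984

Final: 0.223984


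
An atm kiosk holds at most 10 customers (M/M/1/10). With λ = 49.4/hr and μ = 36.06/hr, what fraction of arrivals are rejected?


ρ = λ/μ = 49.4/36.06 = 1.3699
P_K = (1−ρ)ρ^K/(1−ρ^(K+1)) = (-0.3699·23.281570)/(1 − 31.894331)
= -8.612761/-30.894331 = 0.278781

Final: 0.278781


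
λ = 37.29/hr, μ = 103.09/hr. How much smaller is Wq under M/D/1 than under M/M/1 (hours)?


ρ = 37.29/103.09 = 0.3617
Wq(M/M/1) = ρ/(μ−λ) = 0.3617/65.80 = 0.005497 hr
Wq(M/D/1) = ρ/(2(μ−λ)) = 0.002749 hr
Savings = 0.005497 − 0.002749 = 0.002749 hr

Final: 0.002749 hr


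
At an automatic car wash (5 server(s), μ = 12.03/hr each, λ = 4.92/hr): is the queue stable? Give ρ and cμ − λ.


Total capacity cμ = 5·12.03 = 60.15/hr
ρ = λ/(cμ) = 4.92/60.15 = 0.08180
Stable ⇔ ρ < 1: YES
Spare capacity = cμ − λ = 60.15 − 4.92 = 55.23/hr

Final: ρ = 0.08180; stable; margin = 55.23/hr


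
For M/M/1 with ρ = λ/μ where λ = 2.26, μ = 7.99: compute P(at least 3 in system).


ρ = 2.26/7.99 = 0.2829
P(N ≥ n) = ρ^n = 0.2829^3 = 0.022630

Final: 0.022630


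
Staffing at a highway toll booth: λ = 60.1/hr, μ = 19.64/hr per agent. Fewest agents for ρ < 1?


Stability requires cμ > λ ⇔ c > λ/μ.
λ/μ = 60.1/19.64 = 3.0601
Minimum integer c = ⌊3.0601⌋ + 1 = 4
Check: 4·19.64 = 78.56 > 60.1, while 3·19.64 = 58.92 ≤ 60.1

Final: 4 servers


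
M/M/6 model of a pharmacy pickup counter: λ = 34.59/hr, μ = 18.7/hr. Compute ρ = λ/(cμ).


ρ = λ/(cμ) = 34.59/(6·18.7) = 34.59/112.20 = 0.3083

Final: 0.3083


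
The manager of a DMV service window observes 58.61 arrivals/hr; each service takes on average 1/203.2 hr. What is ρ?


ρ = λ/μ = 58.61/203.2 = 0.2884

Final: 0.2884


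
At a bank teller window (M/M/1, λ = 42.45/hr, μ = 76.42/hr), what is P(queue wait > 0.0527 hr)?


ρ = 42.45/76.42 = 0.5555
P(Wq > t) = ρ·e^{−(μ−λ)t} = 0.5555·e^{−1.7902}
= 0.5555·0.166924 = 0.092723

Final: 0.092723


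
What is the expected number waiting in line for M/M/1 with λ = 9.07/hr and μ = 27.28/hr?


ρ = 9.07/27.28 = 0.3325
Lq = ρ²/(1−ρ) = 0.1105/0.6675 = 0.1656

Final: 0.1656


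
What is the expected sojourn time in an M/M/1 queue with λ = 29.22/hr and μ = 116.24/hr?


W = 1/(μ−λ) = 1/(116.24 − 29.22) = 1/87.02 = 0.01149 hr

Final: 0.01149 hr


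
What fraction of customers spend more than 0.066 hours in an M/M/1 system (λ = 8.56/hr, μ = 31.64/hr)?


W ~ Exponential(μ−λ) for M/M/1.
μ − λ = 31.64 − 8.56 = 23.0800
P(W > t) = e^{−(μ−λ)t} = e^{−1.5233} = 0.217996

Final: 0.217996


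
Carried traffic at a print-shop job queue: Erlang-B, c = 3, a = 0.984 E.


B(3,0.984) = 0.060449 (Erlang-B)
Carried load = a(1 − B) = 0.984·(1 − 0.060449) = 0.984·0.939551 = 0.9245 E

Final: 0.9245 Erlangs


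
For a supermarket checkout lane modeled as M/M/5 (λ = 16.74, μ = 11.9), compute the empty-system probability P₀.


a = λ/μ = 16.74/11.9 = 1.4067; ρ = a/c = 0.2813
Σ_{k=0}^{4} a^k/k! (terms k=0..4) = 1.00000 + 1.40672 + 0.98943 + 0.46395 + 0.16316 = 4.02327
Tail: a^5/(5!(1−ρ)) = 5.50862/(120·0.7187) = 0.06388
P₀ = 1/(4.02327 + 0.06388) = 1/4.08715 = 0.244669

Final: 0.244669


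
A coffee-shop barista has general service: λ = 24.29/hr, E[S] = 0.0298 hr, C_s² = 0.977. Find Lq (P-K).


ρ = λ·E[S] = 24.29·0.0298 = 0.7238
Lq = ρ²(1+C_s²)/(2(1−ρ)) = 0.5239·(1+0.977)/(2·0.2762)
= 0.5239·1.9770/0.5523 = 1.87545

Final: 1.87545


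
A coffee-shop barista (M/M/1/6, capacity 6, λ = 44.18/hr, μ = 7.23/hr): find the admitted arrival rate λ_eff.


ρ = 6.1107; P_K = (1−ρ)ρ^6/(1−ρ^7) = 0.836354
λ_eff = λ(1 − P_K) = 44.18·(1 − 0.836354) = 44.18·0.163646 = 7.2299 /hr

Final: 7.2299 /hr


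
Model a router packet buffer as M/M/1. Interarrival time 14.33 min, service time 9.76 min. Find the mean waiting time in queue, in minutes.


λ = 60/14.33 = 4.1870 /hr
μ = 60/9.76 = 6.1475 /hr
ρ = λ/μ = 4.1870/6.1475 = 0.6811
Wq = ρ/(μ−λ) = 0.6811/(6.1475−4.1870) = 0.34740 hr
In minutes: 0.34740·60 = 20.844 min

Final: 20.844 min


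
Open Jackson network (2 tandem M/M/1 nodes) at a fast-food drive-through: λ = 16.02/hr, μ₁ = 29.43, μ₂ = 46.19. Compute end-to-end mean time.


Each node sees arrival rate λ = 16.02/hr (tandem ⇒ throughput preserved).
W₁ = 1/(μ₁−λ) = 1/(29.43−16.02) = 0.07457 hr
W₂ = 1/(μ₂−λ) = 1/(46.19−16.02) = 0.03315 hr
W_total = W₁ + W₂ = 0.07457 + 0.03315 = 0.10772 hr

Final: 0.10772 hr


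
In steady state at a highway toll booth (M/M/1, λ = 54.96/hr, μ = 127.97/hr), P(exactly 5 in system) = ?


ρ = 54.96/127.97 = 0.4295
P_n = (1−ρ)·ρ^n = (1 − 0.4295)·0.4295^5 = 0.5705·0.014611 = 0.008336

Final: 0.008336


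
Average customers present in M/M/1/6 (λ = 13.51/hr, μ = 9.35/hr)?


ρ = 13.51/9.35 = 1.4449
L = ρ[1 − (K+1)ρ^K + Kρ^(K+1)] / [(1−ρ)(1−ρ^(K+1))]
Numerator: 1.4449·(1 − 7·9.100441 + 6·13.149407) = 23.398101
Denominator: (-0.4449)·(-12.149407) = 5.405512
L = 23.398101/5.405512 = 4.3286

Final: 4.3286


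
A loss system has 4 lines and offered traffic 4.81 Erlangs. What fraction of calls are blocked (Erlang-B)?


B(c,a) = (a^c/c!) / Σ_{k=0}^{c} a^k/k!
a^4/4! = 22.303297
Σ terms (k=0..4): 1.00000 + 4.81000 + 11.56805 + 18.54744 + 22.30330 = 58.228787
B = 22.303297/58.228787 = 0.383029

Final: 0.383029


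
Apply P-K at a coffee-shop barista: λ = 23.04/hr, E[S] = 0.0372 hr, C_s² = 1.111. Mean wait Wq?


ρ = λ·E[S] = 23.04·0.0372 = 0.8571
E[S²] = E[S]²(1+C_s²) = 0.0372²·(1+1.111) = 0.002921
Wq = λ·E[S²]/(2(1−ρ)) = 23.04·0.002921/(2·0.1429) = 0.23548 hr

Final: 0.23548 hr


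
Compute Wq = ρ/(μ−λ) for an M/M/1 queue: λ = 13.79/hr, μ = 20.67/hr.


ρ = 13.79/20.67 = 0.6672
Wq = ρ/(μ−λ) = 0.6672/(20.67 − 13.79) = 0.6672/6.88 = 0.09697 hr

Final: 0.09697 hr


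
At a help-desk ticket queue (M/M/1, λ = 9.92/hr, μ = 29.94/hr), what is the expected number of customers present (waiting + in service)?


ρ = λ/μ = 9.92/29.94 = 0.3313
L = ρ/(1−ρ) = 0.3313/(1 − 0.3313) = 0.3313/0.6687 = 0.4955

Final: 0.4955


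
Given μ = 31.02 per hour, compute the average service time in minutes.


Mean service time = 1/μ = 1/31.02 hour = 0.03224 hour
In minutes: 0.03224 × 60 = 1.9342 min

Final: 1.9342 min


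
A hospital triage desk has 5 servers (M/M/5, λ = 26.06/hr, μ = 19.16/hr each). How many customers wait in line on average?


a = λ/μ = 1.3601; ρ = a/5 = 0.2720
P₀ = 0.256388
Lq = P₀·a^c·ρ / (c!·(1−ρ)²) = 0.256388·4.65473·0.2720/(120·0.52995)
= 0.005105

Final: 0.005105


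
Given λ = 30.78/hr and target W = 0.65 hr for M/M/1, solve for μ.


W = 1/(μ−λ) ⇒ μ − λ = 1/W = 1/0.65 = 1.5385
μ = λ + 1/W = 30.78 + 1.5385 = 32.3185 per hr

Final: 32.3185 /hr


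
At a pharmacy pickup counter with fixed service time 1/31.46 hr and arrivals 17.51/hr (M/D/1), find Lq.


ρ = 17.51/31.46 = 0.5566
M/D/1: Lq = ρ²/(2(1−ρ)) = 0.3098/(2·0.4434) = 0.34931

Final: 0.34931


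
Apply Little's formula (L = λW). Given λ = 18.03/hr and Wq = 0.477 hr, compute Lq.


Lq = λWq = 18.03·0.477 = 8.6003

Final: 8.6003


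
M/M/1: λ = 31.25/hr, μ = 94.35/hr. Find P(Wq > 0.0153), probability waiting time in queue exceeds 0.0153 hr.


ρ = 31.25/94.35 = 0.3312
P(Wq > t) = ρ·e^{−(μ−λ)t} = 0.3312·e^{−0.9654}
= 0.3312·0.380819 = 0.126133

Final: 0.126133


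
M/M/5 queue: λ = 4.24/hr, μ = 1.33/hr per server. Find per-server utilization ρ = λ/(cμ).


ρ = λ/(cμ) = 4.24/(5·1.33) = 4.24/6.65 = 0.6376

Final: 0.6376


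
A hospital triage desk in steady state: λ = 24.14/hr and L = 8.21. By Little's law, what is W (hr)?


W = L/λ = 8.21/24.14 = 0.3401 hr

Final: 0.3401 hr


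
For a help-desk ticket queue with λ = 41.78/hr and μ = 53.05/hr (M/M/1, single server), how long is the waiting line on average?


ρ = 41.78/53.05 = 0.7876
Lq = ρ²/(1−ρ) = 0.6202/0.2124 = 2.9196

Final: 2.9196
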